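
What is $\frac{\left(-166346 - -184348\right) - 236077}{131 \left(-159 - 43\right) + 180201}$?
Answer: $- \frac{218075}{153739} \approx -1.4185$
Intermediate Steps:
$\frac{\left(-166346 - -184348\right) - 236077}{131 \left(-159 - 43\right) + 180201} = \frac{\left(-166346 + 184348\right) - 236077}{131 \left(-202\right) + 180201} = \frac{18002 - 236077}{-26462 + 180201} = - \frac{218075}{153739}$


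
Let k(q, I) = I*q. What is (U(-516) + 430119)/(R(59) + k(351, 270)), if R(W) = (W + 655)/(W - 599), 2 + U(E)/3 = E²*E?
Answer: -37056075750/8529181 ≈ -4344.6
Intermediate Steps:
U(E) = -6 + 3*E³ (U(E) = -6 + 3*(E²*E) = -6 + 3*E³)
R(W) = (655 + W)/(-599 + W)
(U(-516) + 430119)/(R(59) + k(351, 270)) = ((-6 + 3*(-516)³) + 430119)/((655 + 59)/(-599 + 59) + 270*351) = ((-6 + 3*(-137388096)) + 430119)/(714/(-540) + 94770) = ((-6 - 412164288) + 430119)/(-1/540*714 + 94770) = (-412164294 + 430119)/(-119/90 + 94770) = -411734175/8529181/90 = -411734175*90/8529181 = -37056075750/8529181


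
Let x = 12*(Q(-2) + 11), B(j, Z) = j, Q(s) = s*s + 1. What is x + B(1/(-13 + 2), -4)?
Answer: 2111/11 ≈ 191.91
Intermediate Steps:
Q(s) = 1 + s² (Q(s) = s² + 1 = 1 + s²)
x = 192 (x = 12*((1 + (-2)²) + 11) = 12*((1 + 4) + 11) = 12*(5 + 11) = 12*16 = 192)
x + B(1/(-13 + 2), -4) = 192 + 1/(-13 + 2) = 192 + 1/(-11) = 192 - 1/11 = 2111/11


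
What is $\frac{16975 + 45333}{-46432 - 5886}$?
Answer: $- \frac{842}{707} \approx -1.1909$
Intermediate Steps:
$\frac{16975 + 45333}{-46432 - 5886} = \frac{62308}{-52318} = 62308 \left(- \frac{1}{52318}\right) = - \frac{842}{707}$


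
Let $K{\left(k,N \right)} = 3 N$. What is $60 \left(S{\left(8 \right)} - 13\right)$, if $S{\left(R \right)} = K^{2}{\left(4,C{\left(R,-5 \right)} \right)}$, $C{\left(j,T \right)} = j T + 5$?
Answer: $660720$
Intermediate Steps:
$C{\left(j,T \right)} = 5 + T j$ ($C{\left(j,T \right)} = T j + 5 = 5 + T j$)
$S{\left(R \right)} = \left(15 - 15 R\right)^{2}$ ($S{\left(R \right)} = \left(3 \left(5 - 5 R\right)\right)^{2} = \left(15 - 15 R\right)^{2}$)
$60 \left(S{\left(8 \right)} - 13\right) = 60 \left(225 \left(-1 + 8\right)^{2} - 13\right) = 60 \left(225 \cdot 7^{2} - 13\right) = 60 \left(225 \cdot 49 - 13\right) = 60 \left(11025 - 13\right) = 60 \cdot 11012 = 660720$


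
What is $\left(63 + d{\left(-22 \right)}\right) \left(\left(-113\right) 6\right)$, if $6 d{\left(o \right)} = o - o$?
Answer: $-42714$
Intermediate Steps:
$d{\left(o \right)} = 0$ ($d{\left(o \right)} = \frac{o - o}{6} = \frac{1}{6} \cdot 0 = 0$)
$\left(63 + d{\left(-22 \right)}\right) \left(\left(-113\right) 6\right) = \left(63 + 0\right) \left(\left(-113\right) 6\right) = 63 \left(-678\right) = -42714$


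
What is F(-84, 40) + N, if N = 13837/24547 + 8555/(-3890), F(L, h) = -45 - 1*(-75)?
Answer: 541692249/19097566 ≈ 28.364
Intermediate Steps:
F(L, h) = 30 (F(L, h) = -45 + 75 = 30)
N = -31234731/19097566 (N = 13837*(1/24547) + 8555*(-1/3890) = 13837/24547 - 1711/778 = -31234731/19097566 ≈ -1.6355)
F(-84, 40) + N = 30 - 31234731/19097566 = 541692249/19097566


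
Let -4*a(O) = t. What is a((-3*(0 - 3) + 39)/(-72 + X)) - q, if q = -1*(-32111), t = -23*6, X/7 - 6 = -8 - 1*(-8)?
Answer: -64153/2 ≈ -32077.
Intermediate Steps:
X = 42 (X = 42 + 7*(-8 - 1*(-8)) = 42 + 7*(-8 + 8) = 42 + 7*0 = 42 + 0 = 42)
t = -138
a(O) = 69/2 (a(O) = -¼*(-138) = 69/2)
q = 32111
a((-3*(0 - 3) + 39)/(-72 + X)) - q = 69/2 - 1*32111 = 69/2 - 32111 = -64153/2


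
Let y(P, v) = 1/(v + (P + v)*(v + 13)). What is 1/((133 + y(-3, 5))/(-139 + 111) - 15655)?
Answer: -574/8988697 ≈ -6.3858e-5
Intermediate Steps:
y(P, v) = 1/(v + (13 + v)*(P + v)) (y(P, v) = 1/(v + (P + v)*(13 + v)) = 1/(v + (13 + v)*(P + v)))
1/((133 + y(-3, 5))/(-139 + 111) - 15655) = 1/((133 + 1/(5² + 13*(-3) + 14*5 - 3*5))/(-139 + 111) - 15655) = 1/((133 + 1/(25 - 39 + 70 - 15))/(-28) - 15655) = 1/(-(133 + 1/41)/28 - 15655) = 1/(-1/28*5454/41 - 15655) = 1/(-2727/574 - 15655) = 1/(-8988697/574) = -574/8988697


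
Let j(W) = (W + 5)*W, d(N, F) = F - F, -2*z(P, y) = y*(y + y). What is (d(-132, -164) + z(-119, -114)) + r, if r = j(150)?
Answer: 10254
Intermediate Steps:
z(P, y) = -y² (z(P, y) = -y*(y + y)/2 = -y*2*y/2 = -y²)
d(N, F) = 0
j(W) = W*(5 + W) (j(W) = (5 + W)*W = W*(5 + W))
r = 23250 (r = 150*(5 + 150) = 150*155 = 23250)
(d(-132, -164) + z(-119, -114)) + r = (0 - 1*(-114)²) + 23250 = (0 - 1*12996) + 23250 = (0 - 12996) + 23250 = -12996 + 23250 = 10254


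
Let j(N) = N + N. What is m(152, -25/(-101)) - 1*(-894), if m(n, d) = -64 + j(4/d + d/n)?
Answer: 165479833/191900 ≈ 862.32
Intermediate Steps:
j(N) = 2*N
m(n, d) = -64 + 8/d + 2*d/n (m(n, d) = -64 + 2*(4/d + d/n) = -64 + (8/d + 2*d/n) = -64 + 8/d + 2*d/n)
m(152, -25/(-101)) - 1*(-894) = (-64 + 8/((-25/(-101))) + 2*(-25/(-101))/152) - 1*(-894) = (-64 + 8/((-25*(-1/101))) + 2*(-25*(-1/101))*(1/152)) + 894 = (-64 + 8/(25/101) + 2*(25/101)*(1/152)) + 894 = (-64 + 8*(101/25) + 25/7676) + 894 = (-64 + 808/25 + 25/7676) + 894 = -6078767/191900 + 894 = 165479833/191900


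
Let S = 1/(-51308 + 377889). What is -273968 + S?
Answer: -89472743407/326581 ≈ -2.7397e+5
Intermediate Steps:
S = 1/326581 ≈ 3.0620e-6
-273968 + S = -273968 + 1/326581 = -89472743407/326581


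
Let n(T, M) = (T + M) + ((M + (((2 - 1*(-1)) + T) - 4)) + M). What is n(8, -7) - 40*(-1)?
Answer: 34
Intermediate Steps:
n(T, M) = -1 + 2*T + 3*M (n(T, M) = (M + T) + ((M + (((2 + 1) + T) - 4)) + M) = (M + T) + ((M + ((3 + T) - 4)) + M) = (M + T) + ((M + (-1 + T)) + M) = (M + T) + ((-1 + M + T) + M) = (M + T) + (-1 + T + 2*M) = -1 + 2*T + 3*M)
n(8, -7) - 40*(-1) = (-1 + 2*8 + 3*(-7)) - 40*(-1) = (-1 + 16 - 21) + 40 = -6 + 40 = 34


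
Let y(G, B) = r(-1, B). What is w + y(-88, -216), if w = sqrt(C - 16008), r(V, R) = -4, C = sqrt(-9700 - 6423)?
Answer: -4 + sqrt(-16008 + I*sqrt(16123)) ≈ -3.4982 + 126.52*I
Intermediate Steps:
C = I*sqrt(16123) (C = sqrt(-16123) = I*sqrt(16123) ≈ 126.98*I)
y(G, B) = -4
w = sqrt(-16008 + I*sqrt(16123)) (w = sqrt(I*sqrt(16123) - 16008) = sqrt(-16008 + I*sqrt(16123)) ≈ 0.5018 + 126.52*I)
w + y(-88, -216) = sqrt(-16008 + I*sqrt(16123)) - 4 = -4 + sqrt(-16008 + I*sqrt(16123))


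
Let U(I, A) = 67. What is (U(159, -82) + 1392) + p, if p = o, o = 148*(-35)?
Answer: -3721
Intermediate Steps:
o = -5180
p = -5180
(U(159, -82) + 1392) + p = (67 + 1392) - 5180 = 1459 - 5180 = -3721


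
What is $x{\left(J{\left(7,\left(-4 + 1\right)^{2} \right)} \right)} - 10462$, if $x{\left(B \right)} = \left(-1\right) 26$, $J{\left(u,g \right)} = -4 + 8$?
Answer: $-10488$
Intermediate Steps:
$J{\left(u,g \right)} = 4$
$x{\left(B \right)} = -26$
$x{\left(J{\left(7,\left(-4 + 1\right)^{2} \right)} \right)} - 10462 = -26 - 10462 = -10488$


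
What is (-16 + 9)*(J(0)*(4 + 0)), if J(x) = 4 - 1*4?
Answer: 0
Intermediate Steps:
J(x) = 0 (J(x) = 4 - 4 = 0)
(-16 + 9)*(J(0)*(4 + 0)) = (-16 + 9)*(0*(4 + 0)) = -0*4 = -7*0 = 0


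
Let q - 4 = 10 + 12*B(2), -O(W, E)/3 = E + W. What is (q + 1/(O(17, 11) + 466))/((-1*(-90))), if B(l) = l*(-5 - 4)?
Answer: -25721/11460 ≈ -2.2444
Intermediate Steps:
B(l) = -9*l (B(l) = l*(-9) = -9*l)
O(W, E) = -3*E - 3*W (O(W, E) = -3*(E + W) = -3*E - 3*W)
q = -202 (q = 4 + (10 + 12*(-9*2)) = 4 + (10 + 12*(-18)) = 4 + (10 - 216) = 4 - 206 = -202)
(q + 1/(O(17, 11) + 466))/((-1*(-90))) = (-202 + 1/((-3*11 - 3*17) + 466))/((-1*(-90))) = (-202 + 1/((-33 - 51) + 466))/90 = (-202 + 1/(-84 + 466))*(1/90) = (-202 + 1/382)*(1/90) = -77163/382*1/90 = -25721/11460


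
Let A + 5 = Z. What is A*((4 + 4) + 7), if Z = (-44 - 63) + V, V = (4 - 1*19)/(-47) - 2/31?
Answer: -2442195/1457 ≈ -1676.2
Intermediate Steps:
V = 371/1457 (V = (4 - 19)*(-1/47) - 2*1/31 = -15*(-1/47) - 2/31 = 15/47 - 2/31 = 371/1457 ≈ 0.25463)
Z = -155528/1457 (Z = (-44 - 63) + 371/1457 = -107 + 371/1457 = -155528/1457 ≈ -106.75)
A = -162813/1457 (A = -5 - 155528/1457 = -162813/1457 ≈ -111.75)
A*((4 + 4) + 7) = -162813*((4 + 4) + 7)/1457 = -162813*(8 + 7)/1457 = -162813/1457*15 = -2442195/1457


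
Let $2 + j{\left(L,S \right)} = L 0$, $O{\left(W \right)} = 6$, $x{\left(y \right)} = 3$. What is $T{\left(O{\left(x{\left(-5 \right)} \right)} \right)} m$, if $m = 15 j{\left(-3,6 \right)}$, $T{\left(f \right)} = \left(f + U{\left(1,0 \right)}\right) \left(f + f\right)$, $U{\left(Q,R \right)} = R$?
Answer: $-2160$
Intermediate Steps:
$T{\left(f \right)} = 2 f^{2}$ ($T{\left(f \right)} = \left(f + 0\right) \left(f + f\right) = f 2 f = 2 f^{2}$)
$j{\left(L,S \right)} = -2$ ($j{\left(L,S \right)} = -2 + L 0 = -2 + 0 = -2$)
$m = -30$ ($m = 15 \left(-2\right) = -30$)
$T{\left(O{\left(x{\left(-5 \right)} \right)} \right)} m = 2 \cdot 6^{2} \left(-30\right) = 2 \cdot 36 \left(-30\right) = 72 \left(-30\right) = -2160$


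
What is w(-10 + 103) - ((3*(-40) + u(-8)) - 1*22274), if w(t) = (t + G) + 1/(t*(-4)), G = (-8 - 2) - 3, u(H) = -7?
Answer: 8362931/372 ≈ 22481.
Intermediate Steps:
G = -13 (G = -10 - 3 = -13)
w(t) = -13 + t - 1/(4*t) (w(t) = (t - 13) + 1/(t*(-4)) = (-13 + t) + 1/(-4*t) = (-13 + t) - 1/(4*t) = -13 + t - 1/(4*t))
w(-10 + 103) - ((3*(-40) + u(-8)) - 1*22274) = (-13 + (-10 + 103) - 1/(4*(-10 + 103))) - ((3*(-40) - 7) - 1*22274) = (-13 + 93 - ¼/93) - ((-120 - 7) - 22274) = (-13 + 93 - ¼*1/93) - (-127 - 22274) = (-13 + 93 - 1/372) - 1*(-22401) = 29759/372 + 22401 = 8362931/372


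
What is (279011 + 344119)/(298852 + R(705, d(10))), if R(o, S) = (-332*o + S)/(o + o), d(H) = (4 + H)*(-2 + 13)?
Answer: 439306650/210573707 ≈ 2.0862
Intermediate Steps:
d(H) = 44 + 11*H (d(H) = (4 + H)*11 = 44 + 11*H)
R(o, S) = (S - 332*o)/(2*o) (R(o, S) = (S - 332*o)/((2*o)) = (S - 332*o)*(1/(2*o)) = (S - 332*o)/(2*o))
(279011 + 344119)/(298852 + R(705, d(10))) = (279011 + 344119)/(298852 + (-166 + (1/2)*(44 + 11*10)/705)) = 623130/(298852 + (-166 + (1/2)*(44 + 110)*(1/705))) = 623130/(298852 + (-166 + (1/2)*154*(1/705))) = 623130/(298852 + (-166 + 77/705)) = 623130/(298852 - 116953/705) = 623130/(210573707/705) = 623130*(705/210573707) = 439306650/210573707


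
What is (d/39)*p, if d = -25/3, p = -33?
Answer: 275/39 ≈ 7.0513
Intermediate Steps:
d = -25/3 (d = -25*1/3 = -25/3 ≈ -8.3333)
(d/39)*p = (-25/3/39)*(-33) = ((1/39)*(-25/3))*(-33) = -25/117*(-33) = 275/39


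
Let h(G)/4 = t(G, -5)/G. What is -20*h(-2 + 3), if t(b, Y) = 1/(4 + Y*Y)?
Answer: -80/29 ≈ -2.7586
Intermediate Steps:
t(b, Y) = 1/(4 + Y²)
h(G) = 4/(29*G) (h(G) = 4*(1/((4 + (-5)²)*G)) = 4*(1/((4 + 25)*G)) = 4*(1/(29*G)) = 4/(29*G))
-20*h(-2 + 3) = -80/(29*(-2 + 3)) = -80/(29*1) = -80/29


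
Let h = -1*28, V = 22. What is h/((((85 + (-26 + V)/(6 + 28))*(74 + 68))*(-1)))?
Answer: 238/102453 ≈ 0.0023230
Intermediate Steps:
h = -28
h/((((85 + (-26 + V)/(6 + 28))*(74 + 68))*(-1))) = -28*(-1/((74 + 68)*(85 + (-26 + 22)/(6 + 28)))) = -28*(-1/(142*(85 - 4/34))) = -28*(-1/(142*(85 - 4*1/34))) = -28*(-1/(142*(85 - 2/17))) = -28/(((1443/17)*142)*(-1)) = -28/((204906/17)*(-1)) = -28/(-204906/17) = -28*(-17/204906) = 238/102453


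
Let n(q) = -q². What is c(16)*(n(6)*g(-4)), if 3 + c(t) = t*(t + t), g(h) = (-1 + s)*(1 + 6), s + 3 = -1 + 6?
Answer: -128268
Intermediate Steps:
s = 2 (s = -3 + (-1 + 6) = -3 + 5 = 2)
g(h) = 7 (g(h) = (-1 + 2)*(1 + 6) = 1*7 = 7)
c(t) = -3 + 2*t² (c(t) = -3 + t*(t + t) = -3 + t*(2*t) = -3 + 2*t²)
c(16)*(n(6)*g(-4)) = (-3 + 2*16²)*(-1*6²*7) = (-3 + 2*256)*(-1*36*7) = (-3 + 512)*(-36*7) = 509*(-252) = -128268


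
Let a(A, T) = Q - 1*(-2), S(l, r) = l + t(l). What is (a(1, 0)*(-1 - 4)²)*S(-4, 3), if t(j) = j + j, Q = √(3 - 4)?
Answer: -600 - 300*I ≈ -600.0 - 300.0*I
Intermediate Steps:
Q = I (Q = √(-1) = I ≈ 1.0*I)
t(j) = 2*j
S(l, r) = 3*l (S(l, r) = l + 2*l = 3*l)
a(A, T) = 2 + I (a(A, T) = I - 1*(-2) = I + 2 = 2 + I)
(a(1, 0)*(-1 - 4)²)*S(-4, 3) = ((2 + I)*(-1 - 4)²)*(3*(-4)) = ((2 + I)*(-5)²)*(-12) = ((2 + I)*25)*(-12) = (50 + 25*I)*(-12) = -600 - 300*I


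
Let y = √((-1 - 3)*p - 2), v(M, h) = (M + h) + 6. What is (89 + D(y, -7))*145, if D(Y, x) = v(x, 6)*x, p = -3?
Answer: 7830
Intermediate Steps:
v(M, h) = 6 + M + h
y = √10 (y = √((-1 - 3)*(-3) - 2) = √(-4*(-3) - 2) = √(12 - 2) = √10 ≈ 3.1623)
D(Y, x) = x*(12 + x) (D(Y, x) = (6 + x + 6)*x = (12 + x)*x = x*(12 + x))
(89 + D(y, -7))*145 = (89 - 7*(12 - 7))*145 = (89 - 7*5)*145 = (89 - 35)*145 = 54*145 = 7830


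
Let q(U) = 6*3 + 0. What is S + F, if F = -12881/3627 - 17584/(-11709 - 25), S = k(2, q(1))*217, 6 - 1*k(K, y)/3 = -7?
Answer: 180045646724/21279609 ≈ 8461.0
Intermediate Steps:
q(U) = 18 (q(U) = 18 + 0 = 18)
k(K, y) = 39 (k(K, y) = 18 - 3*(-7) = 18 + 21 = 39)
S = 8463 (S = 39*217 = 8463)
F = -43684243/21279609 (F = -12881*1/3627 - 17584/(-11734) = -12881/3627 - 17584*(-1/11734) = -12881/3627 + 8792/5867 = -43684243/21279609 ≈ -2.0529)
S + F = 8463 - 43684243/21279609 = 180045646724/21279609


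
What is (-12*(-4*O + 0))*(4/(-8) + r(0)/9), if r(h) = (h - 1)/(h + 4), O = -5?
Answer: 380/3 ≈ 126.67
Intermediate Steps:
r(h) = (-1 + h)/(4 + h)
(-12*(-4*O + 0))*(4/(-8) + r(0)/9) = (-12*(-4*(-5) + 0))*(4/(-8) + ((-1 + 0)/(4 + 0))/9) = (-12*(20 + 0))*(4*(-⅛) + (-1/4)*(⅑)) = (-12*20)*(-½ + ((¼)*(-1))*(⅑)) = -240*(-½ - ¼*⅑) = -240*(-½ - 1/36) = -240*(-19/36) = 380/3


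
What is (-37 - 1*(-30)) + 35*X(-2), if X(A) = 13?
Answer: 448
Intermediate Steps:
(-37 - 1*(-30)) + 35*X(-2) = (-37 - 1*(-30)) + 35*13 = (-37 + 30) + 455 = -7 + 455 = 448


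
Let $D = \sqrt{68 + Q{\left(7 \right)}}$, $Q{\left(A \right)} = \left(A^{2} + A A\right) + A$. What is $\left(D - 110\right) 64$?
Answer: $-7040 + 64 \sqrt{173} \approx -6198.2$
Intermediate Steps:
$Q{\left(A \right)} = A + 2 A^{2}$ ($Q{\left(A \right)} = \left(A^{2} + A^{2}\right) + A = 2 A^{2} + A = A + 2 A^{2}$)
$D = \sqrt{173}$ ($D = \sqrt{68 + 7 \left(1 + 2 \cdot 7\right)} = \sqrt{68 + 7 \left(1 + 14\right)} = \sqrt{68 + 7 \cdot 15} = \sqrt{68 + 105} = \sqrt{173} \approx 13.153$)
$\left(D - 110\right) 64 = \left(\sqrt{173} - 110\right) 64 = \left(-110 + \sqrt{173}\right) 64 = -7040 + 64 \sqrt{173}$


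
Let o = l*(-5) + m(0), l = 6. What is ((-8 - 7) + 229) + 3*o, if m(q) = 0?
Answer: 124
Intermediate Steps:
o = -30 (o = 6*(-5) + 0 = -30 + 0 = -30)
((-8 - 7) + 229) + 3*o = ((-8 - 7) + 229) + 3*(-30) = (-15 + 229) - 90 = 214 - 90 = 124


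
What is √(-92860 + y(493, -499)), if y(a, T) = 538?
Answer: 3*I*√10258 ≈ 303.85*I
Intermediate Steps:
√(-92860 + y(493, -499)) = √(-92860 + 538) = √(-92322) = 3*I*√10258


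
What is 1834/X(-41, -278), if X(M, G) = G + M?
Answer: -1834/319 ≈ -5.7492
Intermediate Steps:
1834/X(-41, -278) = 1834/(-278 - 41) = 1834/(-319) = 1834*(-1/319) = -1834/319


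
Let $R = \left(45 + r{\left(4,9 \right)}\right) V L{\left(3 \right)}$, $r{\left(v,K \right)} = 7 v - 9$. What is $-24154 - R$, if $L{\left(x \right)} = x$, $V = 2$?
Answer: $-24538$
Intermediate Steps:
$r{\left(v,K \right)} = -9 + 7 v$
$R = 384$ ($R = \left(45 + \left(-9 + 7 \cdot 4\right)\right) 2 \cdot 3 = \left(45 + \left(-9 + 28\right)\right) 6 = \left(45 + 19\right) 6 = 64 \cdot 6 = 384$)
$-24154 - R = -24154 - 384 = -24538$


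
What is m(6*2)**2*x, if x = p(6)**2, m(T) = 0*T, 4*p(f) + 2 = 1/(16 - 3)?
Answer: 0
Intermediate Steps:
p(f) = -25/52 (p(f) = -1/2 + 1/(4*(16 - 3)) = -1/2 + (1/4)/13 = -1/2 + (1/4)*(1/13) = -1/2 + 1/52 = -25/52)
m(T) = 0
x = 625/2704 (x = (-25/52)**2 = 625/2704 ≈ 0.23114)
m(6*2)**2*x = 0**2*(625/2704) = 0*(625/2704) = 0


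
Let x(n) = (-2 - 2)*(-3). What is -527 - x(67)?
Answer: -539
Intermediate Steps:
x(n) = 12 (x(n) = -4*(-3) = 12)
-527 - x(67) = -527 - 1*12 = -527 - 12 = -539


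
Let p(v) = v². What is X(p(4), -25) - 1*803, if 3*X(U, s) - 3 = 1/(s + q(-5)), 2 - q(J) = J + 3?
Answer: -50527/63 ≈ -802.02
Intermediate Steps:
q(J) = -1 - J (q(J) = 2 - (J + 3) = 2 - (3 + J) = 2 + (-3 - J) = -1 - J)
X(U, s) = 1 + 1/(3*(4 + s)) (X(U, s) = 1 + 1/(3*(s + (-1 - 1*(-5)))) = 1 + 1/(3*(s + (-1 + 5))) = 1 + 1/(3*(s + 4)) = 1 + 1/(3*(4 + s)))
X(p(4), -25) - 1*803 = (13/3 - 25)/(4 - 25) - 1*803 = -62/3/(-21) - 803 = -1/21*(-62/3) - 803 = 62/63 - 803 = -50527/63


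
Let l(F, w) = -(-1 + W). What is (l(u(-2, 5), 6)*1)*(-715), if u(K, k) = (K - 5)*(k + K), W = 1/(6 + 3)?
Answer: -5720/9 ≈ -635.56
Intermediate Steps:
W = ⅑ (W = 1/9 = ⅑ ≈ 0.11111)
u(K, k) = (-5 + K)*(K + k)
l(F, w) = 8/9 (l(F, w) = -(-1 + ⅑) = -1*(-8/9) = 8/9)
(l(u(-2, 5), 6)*1)*(-715) = ((8/9)*1)*(-715) = (8/9)*(-715) = -5720/9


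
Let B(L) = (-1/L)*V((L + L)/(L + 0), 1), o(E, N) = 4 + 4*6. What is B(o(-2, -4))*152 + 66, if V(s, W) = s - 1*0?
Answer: 386/7 ≈ 55.143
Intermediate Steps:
V(s, W) = s (V(s, W) = s + 0 = s)
o(E, N) = 28 (o(E, N) = 4 + 24 = 28)
B(L) = -2/L (B(L) = (-1/L)*((L + L)/(L + 0)) = (-1/L)*((2*L)/L) = -1/L*2 = -2/L)
B(o(-2, -4))*152 + 66 = -2/28*152 + 66 = -2*1/28*152 + 66 = -1/14*152 + 66 = -76/7 + 66 = 386/7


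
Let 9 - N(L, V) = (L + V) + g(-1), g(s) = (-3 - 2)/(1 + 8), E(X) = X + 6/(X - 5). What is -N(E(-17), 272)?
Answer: 24272/99 ≈ 245.17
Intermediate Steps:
E(X) = X + 6/(-5 + X)
g(s) = -5/9
N(L, V) = 86/9 - L - V (N(L, V) = 9 - ((L + V) - 5/9) = 9 - (-5/9 + L + V) = 9 + (5/9 - L - V) = 86/9 - L - V)
-N(E(-17), 272) = -(86/9 - (6 + (-17)**2 - 5*(-17))/(-5 - 17) - 1*272) = -(86/9 - (6 + 289 + 85)/(-22) - 272) = -(86/9 - (-1)*380/22 - 272) = -(86/9 - 1*(-190/11) - 272) = -(86/9 + 190/11 - 272) = -1*(-24272/99) = 24272/99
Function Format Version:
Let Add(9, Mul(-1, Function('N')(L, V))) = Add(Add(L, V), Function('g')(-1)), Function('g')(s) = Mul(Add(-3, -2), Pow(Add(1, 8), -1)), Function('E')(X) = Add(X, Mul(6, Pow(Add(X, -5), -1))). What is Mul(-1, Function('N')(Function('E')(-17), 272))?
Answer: Rational(24272, 99) ≈ 245.17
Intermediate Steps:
Function('E')(X) = Add(X, Mul(6, Pow(Add(-5, X), -1)))
Function('g')(s) = Rational(-5, 9) (Function('g')(s) = Mul(-5, Pow(9, -1)) = Mul(-5, Rational(1, 9)) = Rational(-5, 9))
Function('N')(L, V) = Add(Rational(86, 9), Mul(-1, L), Mul(-1, V)) (Function('N')(L, V) = Add(9, Mul(-1, Add(Add(L, V), Rational(-5, 9)))) = Add(9, Mul(-1, Add(Rational(-5, 9), L, V))) = Add(9, Add(Rational(5, 9), Mul(-1, L), Mul(-1, V))) = Add(Rational(86, 9), Mul(-1, L), Mul(-1, V)))
Mul(-1, Function('N')(Function('E')(-17), 272)) = Mul(-1, Add(Rational(86, 9), Mul(-1, Mul(Pow(Add(-5, -17), -1), Add(6, Pow(-17, 2), Mul(-5, -17)))), Mul(-1, 272))) = Mul(-1, Add(Rational(86, 9), Mul(-1, Mul(Pow(-22, -1), Add(6, 289, 85))), -272)) = Mul(-1, Add(Rational(86, 9), Mul(-1, Mul(Rational(-1, 22), 380)), -272)) = Mul(-1, Add(Rational(86, 9), Mul(-1, Rational(-190, 11)), -272)) = Mul(-1, Add(Rational(86, 9), Rational(190, 11), -272)) = Mul(-1, Rational(-24272, 99)) = Rational(24272, 99)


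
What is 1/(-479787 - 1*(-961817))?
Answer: 1/482030 ≈ 2.0746e-6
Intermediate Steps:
1/(-479787 - 1*(-961817)) = 1/(-479787 + 961817) = 1/482030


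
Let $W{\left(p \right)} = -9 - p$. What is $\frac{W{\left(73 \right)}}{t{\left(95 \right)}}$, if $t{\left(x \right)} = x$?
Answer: $- \frac{82}{95} \approx -0.86316$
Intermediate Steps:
$\frac{W{\left(73 \right)}}{t{\left(95 \right)}} = \frac{-9 - 73}{95} = \left(-9 - 73\right) \frac{1}{95} = \left(-82\right) \frac{1}{95} = - \frac{82}{95}$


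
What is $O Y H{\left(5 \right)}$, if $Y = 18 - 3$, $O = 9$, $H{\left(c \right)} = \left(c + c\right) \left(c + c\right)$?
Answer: $13500$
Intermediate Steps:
$H{\left(c \right)} = 4 c^{2}$ ($H{\left(c \right)} = 2 c 2 c = 4 c^{2}$)
$Y = 15$ ($Y = 18 - 3 = 15$)
$O Y H{\left(5 \right)} = 9 \cdot 15 \cdot 4 \cdot 5^{2} = 135 \cdot 4 \cdot 25 = 135 \cdot 100 = 13500$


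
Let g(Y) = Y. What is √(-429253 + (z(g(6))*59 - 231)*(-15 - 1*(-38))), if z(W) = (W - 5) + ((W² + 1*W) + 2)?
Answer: I*√373501 ≈ 611.15*I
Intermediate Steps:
z(W) = -3 + W² + 2*W (z(W) = (-5 + W) + ((W² + W) + 2) = (-5 + W) + ((W + W²) + 2) = (-5 + W) + (2 + W + W²) = -3 + W² + 2*W)
√(-429253 + (z(g(6))*59 - 231)*(-15 - 1*(-38))) = √(-429253 + ((-3 + 6² + 2*6)*59 - 231)*(-15 - 1*(-38))) = √(-429253 + ((-3 + 36 + 12)*59 - 231)*(-15 + 38)) = √(-429253 + (45*59 - 231)*23) = √(-429253 + (2655 - 231)*23) = √(-429253 + 2424*23) = √(-429253 + 55752) = √(-373501) = I*√373501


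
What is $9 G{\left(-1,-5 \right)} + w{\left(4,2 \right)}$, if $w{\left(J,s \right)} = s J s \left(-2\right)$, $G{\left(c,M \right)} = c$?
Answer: $-41$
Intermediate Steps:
$w{\left(J,s \right)} = - 2 J s^{2}$ ($w{\left(J,s \right)} = J s^{2} \left(-2\right) = - 2 J s^{2}$)
$9 G{\left(-1,-5 \right)} + w{\left(4,2 \right)} = 9 \left(-1\right) - 8 \cdot 2^{2} = -9 - 8 \cdot 4 = -9 - 32 = -41$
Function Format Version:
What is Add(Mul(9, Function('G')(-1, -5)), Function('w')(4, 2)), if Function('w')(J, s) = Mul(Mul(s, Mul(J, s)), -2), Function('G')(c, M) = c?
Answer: -41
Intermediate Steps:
Function('w')(J, s) = Mul(-2, J, Pow(s, 2)) (Function('w')(J, s) = Mul(Mul(J, Pow(s, 2)), -2) = Mul(-2, J, Pow(s, 2)))
Add(Mul(9, Function('G')(-1, -5)), Function('w')(4, 2)) = Add(Mul(9, -1), Mul(-2, 4, Pow(2, 2))) = Add(-9, Mul(-2, 4, 4)) = Add(-9, -32) = -41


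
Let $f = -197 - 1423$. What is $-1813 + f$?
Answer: $-3433$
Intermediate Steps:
$f = -1620$
$-1813 + f = -1813 - 1620 = -3433$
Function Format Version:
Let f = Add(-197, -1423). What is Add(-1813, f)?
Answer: -3433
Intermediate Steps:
f = -1620
Add(-1813, f) = Add(-1813, -1620) = -3433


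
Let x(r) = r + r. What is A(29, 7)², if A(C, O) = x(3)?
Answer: 36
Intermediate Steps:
x(r) = 2*r
A(C, O) = 6 (A(C, O) = 2*3 = 6)
A(29, 7)² = 6² = 36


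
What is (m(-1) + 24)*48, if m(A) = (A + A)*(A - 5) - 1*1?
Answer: 1680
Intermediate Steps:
m(A) = -1 + 2*A*(-5 + A) (m(A) = (2*A)*(-5 + A) - 1 = 2*A*(-5 + A) - 1 = -1 + 2*A*(-5 + A))
(m(-1) + 24)*48 = ((-1 - 10*(-1) + 2*(-1)²) + 24)*48 = ((-1 + 10 + 2*1) + 24)*48 = ((-1 + 10 + 2) + 24)*48 = (11 + 24)*48 = 35*48 = 1680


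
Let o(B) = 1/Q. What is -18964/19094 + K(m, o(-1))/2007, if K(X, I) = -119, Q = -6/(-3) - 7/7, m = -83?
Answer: -20166467/19160829 ≈ -1.0525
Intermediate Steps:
Q = 1 (Q = -6*(-⅓) - 7*⅐ = 2 - 1 = 1)
o(B) = 1 (o(B) = 1/1 = 1)
-18964/19094 + K(m, o(-1))/2007 = -18964/19094 - 119/2007 = -18964*1/19094 - 119*1/2007 = -9482/9547 - 119/2007 = -20166467/19160829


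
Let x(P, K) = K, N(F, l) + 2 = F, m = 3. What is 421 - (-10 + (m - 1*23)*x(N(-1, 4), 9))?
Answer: 611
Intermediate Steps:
N(F, l) = -2 + F
421 - (-10 + (m - 1*23)*x(N(-1, 4), 9)) = 421 - (-10 + (3 - 1*23)*9) = 421 - (-10 + (3 - 23)*9) = 421 - (-10 - 20*9) = 421 - (-10 - 180) = 421 - 1*(-190) = 421 + 190 = 611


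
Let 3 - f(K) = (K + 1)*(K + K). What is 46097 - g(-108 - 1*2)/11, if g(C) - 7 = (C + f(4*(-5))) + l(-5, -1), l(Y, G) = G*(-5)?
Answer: 507922/11 ≈ 46175.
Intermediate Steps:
f(K) = 3 - 2*K*(1 + K) (f(K) = 3 - (K + 1)*(K + K) = 3 - (1 + K)*2*K = 3 - 2*K*(1 + K))
l(Y, G) = -5*G
g(C) = -745 + C (g(C) = 7 + ((C + (3 - 8*(-5) - 2*(4*(-5))**2)) - 5*(-1)) = 7 + ((C + (3 - 2*(-20) - 2*(-20)**2)) + 5) = 7 + ((C + (3 + 40 - 2*400)) + 5) = 7 + ((C + (3 + 40 - 800)) + 5) = 7 + ((C - 757) + 5) = 7 + ((-757 + C) + 5) = 7 + (-752 + C) = -745 + C)
46097 - g(-108 - 1*2)/11 = 46097 - (-745 + (-108 - 1*2))/11 = 46097 - (-745 + (-108 - 2))/11 = 46097 - (-745 - 110)/11 = 46097 - (-855)/11 = 46097 - 1*(-855/11) = 46097 + 855/11 = 507922/11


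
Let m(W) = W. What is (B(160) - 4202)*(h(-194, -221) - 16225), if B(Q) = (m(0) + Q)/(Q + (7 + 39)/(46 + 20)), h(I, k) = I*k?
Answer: -593684449974/5303 ≈ -1.1195e+8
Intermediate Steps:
B(Q) = Q/(23/33 + Q) (B(Q) = (0 + Q)/(Q + (7 + 39)/(46 + 20)) = Q/(Q + 46/66) = Q/(Q + 46*(1/66)) = Q/(Q + 23/33) = Q/(23/33 + Q))
(B(160) - 4202)*(h(-194, -221) - 16225) = (33*160/(23 + 33*160) - 4202)*(-194*(-221) - 16225) = (33*160/(23 + 5280) - 4202)*(42874 - 16225) = (33*160/5303 - 4202)*26649 = (33*160*(1/5303) - 4202)*26649 = (5280/5303 - 4202)*26649 = -22277926/5303*26649 = -593684449974/5303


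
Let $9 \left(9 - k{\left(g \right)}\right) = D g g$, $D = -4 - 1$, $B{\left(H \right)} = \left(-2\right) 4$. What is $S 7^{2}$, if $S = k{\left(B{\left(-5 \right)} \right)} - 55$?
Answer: $- \frac{4606}{9} \approx -511.78$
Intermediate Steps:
$B{\left(H \right)} = -8$
$D = -5$
$k{\left(g \right)} = 9 + \frac{5 g^{2}}{9}$ ($k{\left(g \right)} = 9 - \frac{- 5 g g}{9} = 9 - \frac{\left(-5\right) g^{2}}{9} = 9 + \frac{5 g^{2}}{9}$)
$S = - \frac{94}{9}$ ($S = \left(9 + \frac{5 \left(-8\right)^{2}}{9}\right) - 55 = \left(9 + \frac{5}{9} \cdot 64\right) - 55 = \left(9 + \frac{320}{9}\right) - 55 = \frac{401}{9} - 55 = - \frac{94}{9} \approx -10.444$)
$S 7^{2} = - \frac{94 \cdot 7^{2}}{9} = \left(- \frac{94}{9}\right) 49 = - \frac{4606}{9}$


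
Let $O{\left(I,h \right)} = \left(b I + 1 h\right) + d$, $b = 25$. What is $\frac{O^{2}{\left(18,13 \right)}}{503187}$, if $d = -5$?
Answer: $\frac{209764}{503187} \approx 0.41687$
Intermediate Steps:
$O{\left(I,h \right)} = -5 + h + 25 I$ ($O{\left(I,h \right)} = \left(25 I + 1 h\right) - 5 = \left(25 I + h\right) - 5 = \left(h + 25 I\right) - 5 = -5 + h + 25 I$)
$\frac{O^{2}{\left(18,13 \right)}}{503187} = \frac{\left(-5 + 13 + 25 \cdot 18\right)^{2}}{503187} = \left(-5 + 13 + 450\right)^{2} \cdot \frac{1}{503187} = 458^{2} \cdot \frac{1}{503187} = 209764 \cdot \frac{1}{503187} = \frac{209764}{503187}$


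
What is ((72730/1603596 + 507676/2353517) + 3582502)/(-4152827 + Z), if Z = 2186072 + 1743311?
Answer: -6760343780154889285/421648932934481304 ≈ -16.033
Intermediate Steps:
Z = 3929383
((72730/1603596 + 507676/2353517) + 3582502)/(-4152827 + Z) = ((72730/1603596 + 507676/2353517) + 3582502)/(-4152827 + 3929383) = ((72730*(1/1603596) + 507676*(1/2353517)) + 3582502)/(-223444) = ((36365/801798 + 507676/2353517) + 3582502)*(-1/223444) = (492639247153/1887045223566 + 3582502)*(-1/223444) = (6760343780154889285/1887045223566)*(-1/223444) = -6760343780154889285/421648932934481304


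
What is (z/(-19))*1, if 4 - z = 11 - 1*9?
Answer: -2/19 ≈ -0.10526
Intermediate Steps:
z = 2 (z = 4 - (11 - 1*9) = 4 - (11 - 9) = 4 - 1*2 = 4 - 2 = 2)
(z/(-19))*1 = (2/(-19))*1 = (2*(-1/19))*1 = -2/19*1 = -2/19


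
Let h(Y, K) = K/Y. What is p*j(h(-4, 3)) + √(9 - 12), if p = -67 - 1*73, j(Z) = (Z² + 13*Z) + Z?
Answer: 5565/4 + I*√3 ≈ 1391.3 + 1.732*I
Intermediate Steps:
j(Z) = Z² + 14*Z
p = -140 (p = -67 - 73 = -140)
p*j(h(-4, 3)) + √(9 - 12) = -140*3/(-4)*(14 + 3/(-4)) + √(9 - 12) = -140*3*(-¼)*(14 + 3*(-¼)) + √(-3) = -(-105)*(14 - ¾) + I*√3 = -(-105)*53/4 + I*√3 = -140*(-159/16) + I*√3 = 5565/4 + I*√3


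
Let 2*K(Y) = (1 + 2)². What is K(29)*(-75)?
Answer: -675/2 ≈ -337.50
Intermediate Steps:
K(Y) = 9/2 (K(Y) = (1 + 2)²/2 = (½)*3² = (½)*9 = 9/2)
K(29)*(-75) = (9/2)*(-75) = -675/2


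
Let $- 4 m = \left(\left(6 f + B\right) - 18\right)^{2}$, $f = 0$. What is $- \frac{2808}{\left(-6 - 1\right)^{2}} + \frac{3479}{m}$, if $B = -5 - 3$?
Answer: $- \frac{645023}{8281} \approx -77.892$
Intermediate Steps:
$B = -8$ ($B = -5 - 3 = -8$)
$m = -169$ ($m = - \frac{\left(\left(6 \cdot 0 - 8\right) - 18\right)^{2}}{4} = - \frac{\left(\left(0 - 8\right) - 18\right)^{2}}{4} = - \frac{\left(-8 - 18\right)^{2}}{4} = - \frac{\left(-26\right)^{2}}{4} = \left(- \frac{1}{4}\right) 676 = -169$)
$- \frac{2808}{\left(-6 - 1\right)^{2}} + \frac{3479}{m} = - \frac{2808}{\left(-6 - 1\right)^{2}} + \frac{3479}{-169} = - \frac{2808}{\left(-7\right)^{2}} + 3479 \left(- \frac{1}{169}\right) = - \frac{2808}{49} - \frac{3479}{169} = - \frac{645023}{8281}$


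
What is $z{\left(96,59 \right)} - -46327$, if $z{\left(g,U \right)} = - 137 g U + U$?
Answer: $-729582$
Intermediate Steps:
$z{\left(g,U \right)} = U - 137 U g$ ($z{\left(g,U \right)} = - 137 U g + U = U - 137 U g$)
$z{\left(96,59 \right)} - -46327 = 59 \left(1 - 13152\right) - -46327 = 59 \left(1 - 13152\right) + 46327 = 59 \left(-13151\right) + 46327 = -775909 + 46327 = -729582$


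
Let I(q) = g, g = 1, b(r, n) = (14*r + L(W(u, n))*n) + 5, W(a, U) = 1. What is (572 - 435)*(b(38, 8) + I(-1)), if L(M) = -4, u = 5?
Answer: 69322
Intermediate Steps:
b(r, n) = 5 - 4*n + 14*r (b(r, n) = (14*r - 4*n) + 5 = (-4*n + 14*r) + 5 = 5 - 4*n + 14*r)
I(q) = 1
(572 - 435)*(b(38, 8) + I(-1)) = (572 - 435)*((5 - 4*8 + 14*38) + 1) = 137*((5 - 32 + 532) + 1) = 137*(505 + 1) = 137*506 = 69322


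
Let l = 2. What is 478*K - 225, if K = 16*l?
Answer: 15071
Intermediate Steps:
K = 32 (K = 16*2 = 32)
478*K - 225 = 478*32 - 225 = 15296 - 225 = 15071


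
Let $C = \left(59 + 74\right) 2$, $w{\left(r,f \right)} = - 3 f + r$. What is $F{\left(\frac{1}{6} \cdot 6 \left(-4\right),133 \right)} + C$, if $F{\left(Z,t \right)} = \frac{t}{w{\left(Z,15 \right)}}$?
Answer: $\frac{1843}{7} \approx 263.29$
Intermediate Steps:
$w{\left(r,f \right)} = r - 3 f$
$F{\left(Z,t \right)} = \frac{t}{-45 + Z}$ ($F{\left(Z,t \right)} = \frac{t}{Z - 45} = \frac{t}{-45 + Z}$)
$C = 266$ ($C = 133 \cdot 2 = 266$)
$F{\left(\frac{1}{6} \cdot 6 \left(-4\right),133 \right)} + C = \frac{133}{-45 + \frac{1}{6} \cdot 6 \left(-4\right)} + 266 = \frac{133}{-45 + 1 \left(-4\right)} + 266 = \frac{133}{-45 - 4} + 266 = \frac{133}{-49} + 266 = 133 \left(- \frac{1}{49}\right) + 266 = - \frac{19}{7} + 266 = \frac{1843}{7}$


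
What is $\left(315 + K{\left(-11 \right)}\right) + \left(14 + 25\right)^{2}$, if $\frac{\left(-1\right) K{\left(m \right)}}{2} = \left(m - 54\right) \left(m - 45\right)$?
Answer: $-5444$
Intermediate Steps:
$K{\left(m \right)} = - 2 \left(-54 + m\right) \left(-45 + m\right)$ ($K{\left(m \right)} = - 2 \left(m - 54\right) \left(m - 45\right) = - 2 \left(-54 + m\right) \left(-45 + m\right)$)
$\left(315 + K{\left(-11 \right)}\right) + \left(14 + 25\right)^{2} = \left(315 - \left(7038 + 242\right)\right) + \left(14 + 25\right)^{2} = \left(315 - 7280\right) + 39^{2} = \left(315 - 7280\right) + 1521 = -6965 + 1521 = -5444$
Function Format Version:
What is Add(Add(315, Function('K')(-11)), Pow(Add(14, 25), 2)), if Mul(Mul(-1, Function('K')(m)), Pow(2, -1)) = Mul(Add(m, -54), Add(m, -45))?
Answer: -5444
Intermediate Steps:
Function('K')(m) = Mul(-2, Add(-54, m), Add(-45, m)) (Function('K')(m) = Mul(-2, Mul(Add(m, -54), Add(m, -45))) = Mul(-2, Mul(Add(-54, m), Add(-45, m))) = Mul(-2, Add(-54, m), Add(-45, m)))
Add(Add(315, Function('K')(-11)), Pow(Add(14, 25), 2)) = Add(Add(315, Add(-4860, Mul(-2, Pow(-11, 2)), Mul(198, -11))), Pow(Add(14, 25), 2)) = Add(Add(315, Add(-4860, Mul(-2, 121), -2178)), Pow(39, 2)) = Add(Add(315, Add(-4860, -242, -2178)), 1521) = Add(Add(315, -7280), 1521) = Add(-6965, 1521) = -5444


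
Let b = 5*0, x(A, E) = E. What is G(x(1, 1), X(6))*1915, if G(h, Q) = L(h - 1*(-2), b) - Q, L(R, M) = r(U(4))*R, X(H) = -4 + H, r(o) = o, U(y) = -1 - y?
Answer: -32555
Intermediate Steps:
b = 0
L(R, M) = -5*R (L(R, M) = (-1 - 1*4)*R = (-1 - 4)*R = -5*R)
G(h, Q) = -10 - Q - 5*h (G(h, Q) = -5*(h - 1*(-2)) - Q = -5*(h + 2) - Q = -5*(2 + h) - Q = (-10 - 5*h) - Q = -10 - Q - 5*h)
G(x(1, 1), X(6))*1915 = (-10 - (-4 + 6) - 5*1)*1915 = (-10 - 1*2 - 5)*1915 = (-10 - 2 - 5)*1915 = -17*1915 = -32555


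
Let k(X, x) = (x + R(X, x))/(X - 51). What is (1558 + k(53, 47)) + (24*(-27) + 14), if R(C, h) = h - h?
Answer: 1895/2 ≈ 947.50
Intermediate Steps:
R(C, h) = 0
k(X, x) = x/(-51 + X) (k(X, x) = (x + 0)/(X - 51) = x/(-51 + X))
(1558 + k(53, 47)) + (24*(-27) + 14) = (1558 + 47/(-51 + 53)) + (24*(-27) + 14) = (1558 + 47/2) + (-648 + 14) = (1558 + 47*(½)) - 634 = (1558 + 47/2) - 634 = 3163/2 - 634 = 1895/2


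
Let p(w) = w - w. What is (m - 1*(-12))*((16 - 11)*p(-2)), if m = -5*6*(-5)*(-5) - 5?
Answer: 0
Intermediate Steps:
p(w) = 0
m = -755 (m = -(-150)*(-5) - 5 = -5*150 - 5 = -750 - 5 = -755)
(m - 1*(-12))*((16 - 11)*p(-2)) = (-755 - 1*(-12))*((16 - 11)*0) = (-755 + 12)*(5*0) = -743*0 = 0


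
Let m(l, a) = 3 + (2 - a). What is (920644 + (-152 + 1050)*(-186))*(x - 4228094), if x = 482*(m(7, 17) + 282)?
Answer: -3088283701664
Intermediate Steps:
m(l, a) = 5 - a
x = 130140 (x = 482*((5 - 1*17) + 282) = 482*((5 - 17) + 282) = 482*(-12 + 282) = 482*270 = 130140)
(920644 + (-152 + 1050)*(-186))*(x - 4228094) = (920644 + (-152 + 1050)*(-186))*(130140 - 4228094) = (920644 + 898*(-186))*(-4097954) = (920644 - 167028)*(-4097954) = 753616*(-4097954) = -3088283701664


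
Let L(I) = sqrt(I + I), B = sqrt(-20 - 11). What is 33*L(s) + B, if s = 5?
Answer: 33*sqrt(10) + I*sqrt(31) ≈ 104.36 + 5.5678*I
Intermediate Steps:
B = I*sqrt(31) (B = sqrt(-31) = I*sqrt(31) ≈ 5.5678*I)
L(I) = sqrt(2)*sqrt(I) (L(I) = sqrt(2*I) = sqrt(2)*sqrt(I))
33*L(s) + B = 33*(sqrt(2)*sqrt(5)) + I*sqrt(31) = 33*sqrt(10) + I*sqrt(31)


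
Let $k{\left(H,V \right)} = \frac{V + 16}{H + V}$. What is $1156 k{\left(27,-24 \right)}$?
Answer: $- \frac{9248}{3} \approx -3082.7$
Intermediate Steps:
$k{\left(H,V \right)} = \frac{16 + V}{H + V}$
$1156 k{\left(27,-24 \right)} = 1156 \frac{16 - 24}{27 - 24} = 1156 \cdot \frac{1}{3} \left(-8\right) = 1156 \left(- \frac{8}{3}\right) = - \frac{9248}{3}$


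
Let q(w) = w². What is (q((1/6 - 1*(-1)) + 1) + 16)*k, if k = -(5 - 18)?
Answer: 9685/36 ≈ 269.03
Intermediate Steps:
k = 13 (k = -1*(-13) = 13)
(q((1/6 - 1*(-1)) + 1) + 16)*k = (((1/6 - 1*(-1)) + 1)² + 16)*13 = (((1*(⅙) + 1) + 1)² + 16)*13 = (((⅙ + 1) + 1)² + 16)*13 = ((7/6 + 1)² + 16)*13 = ((13/6)² + 16)*13 = (169/36 + 16)*13 = (745/36)*13 = 9685/36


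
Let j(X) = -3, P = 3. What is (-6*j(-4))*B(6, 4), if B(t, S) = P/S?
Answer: 27/2 ≈ 13.500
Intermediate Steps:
B(t, S) = 3/S
(-6*j(-4))*B(6, 4) = (-6*(-3))*(3/4) = 18*(3*(¼)) = 18*(¾) = 27/2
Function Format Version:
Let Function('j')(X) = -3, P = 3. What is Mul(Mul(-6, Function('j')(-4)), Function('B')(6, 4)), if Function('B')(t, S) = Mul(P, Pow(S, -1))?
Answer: Rational(27, 2) ≈ 13.500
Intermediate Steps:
Function('B')(t, S) = Mul(3, Pow(S, -1))
Mul(Mul(-6, Function('j')(-4)), Function('B')(6, 4)) = Mul(Mul(-6, -3), Mul(3, Pow(4, -1))) = Mul(18, Mul(3, Rational(1, 4))) = Mul(18, Rational(3, 4)) = Rational(27, 2)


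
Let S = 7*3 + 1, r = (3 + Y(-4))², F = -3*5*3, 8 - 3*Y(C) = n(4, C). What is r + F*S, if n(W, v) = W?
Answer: -8741/9 ≈ -971.22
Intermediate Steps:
Y(C) = 4/3 (Y(C) = 8/3 - ⅓*4 = 8/3 - 4/3 = 4/3)
F = -45 (F = -15*3 = -45)
r = 169/9 (r = (3 + 4/3)² = (13/3)² = 169/9 ≈ 18.778)
S = 22 (S = 21 + 1 = 22)
r + F*S = 169/9 - 45*22 = 169/9 - 990 = -8741/9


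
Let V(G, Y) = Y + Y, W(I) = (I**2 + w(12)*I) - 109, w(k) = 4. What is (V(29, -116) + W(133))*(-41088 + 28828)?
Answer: -219208800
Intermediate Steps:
W(I) = -109 + I**2 + 4*I (W(I) = (I**2 + 4*I) - 109 = -109 + I**2 + 4*I)
V(G, Y) = 2*Y
(V(29, -116) + W(133))*(-41088 + 28828) = (2*(-116) + (-109 + 133**2 + 4*133))*(-41088 + 28828) = (-232 + (-109 + 17689 + 532))*(-12260) = (-232 + 18112)*(-12260) = 17880*(-12260) = -219208800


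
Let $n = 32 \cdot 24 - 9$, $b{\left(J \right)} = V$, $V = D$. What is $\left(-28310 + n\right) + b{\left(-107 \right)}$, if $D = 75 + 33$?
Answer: $-27443$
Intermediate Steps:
$D = 108$
$V = 108$
$b{\left(J \right)} = 108$
$n = 759$ ($n = 768 - 9 = 759$)
$\left(-28310 + n\right) + b{\left(-107 \right)} = \left(-28310 + 759\right) + 108 = -27551 + 108 = -27443$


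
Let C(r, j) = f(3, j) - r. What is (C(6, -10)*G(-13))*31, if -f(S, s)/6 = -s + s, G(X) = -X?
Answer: -2418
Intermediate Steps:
f(S, s) = 0 (f(S, s) = -6*(-s + s) = -6*0 = 0)
C(r, j) = -r (C(r, j) = 0 - r = -r)
(C(6, -10)*G(-13))*31 = ((-1*6)*(-1*(-13)))*31 = -6*13*31 = -78*31 = -2418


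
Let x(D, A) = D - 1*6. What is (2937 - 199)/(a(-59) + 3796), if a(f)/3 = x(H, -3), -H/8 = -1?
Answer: 1369/1901 ≈ 0.72015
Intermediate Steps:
H = 8 (H = -8*(-1) = 8)
x(D, A) = -6 + D (x(D, A) = D - 6 = -6 + D)
a(f) = 6 (a(f) = 3*(-6 + 8) = 3*2 = 6)
(2937 - 199)/(a(-59) + 3796) = (2937 - 199)/(6 + 3796) = 2738/3802 = 2738*(1/3802) = 1369/1901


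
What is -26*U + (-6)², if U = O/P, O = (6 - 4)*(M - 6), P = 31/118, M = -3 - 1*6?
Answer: 93156/31 ≈ 3005.0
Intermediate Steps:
M = -9 (M = -3 - 6 = -9)
P = 31/118 (P = 31*(1/118) = 31/118 ≈ 0.26271)
O = -30 (O = (6 - 4)*(-9 - 6) = 2*(-15) = -30)
U = -3540/31 (U = -30/31/118 = -30*118/31 = -3540/31 ≈ -114.19)
-26*U + (-6)² = -26*(-3540/31) + (-6)² = 92040/31 + 36 = 93156/31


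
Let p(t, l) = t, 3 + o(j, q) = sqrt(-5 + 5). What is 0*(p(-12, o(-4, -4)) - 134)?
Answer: 0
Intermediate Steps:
o(j, q) = -3 (o(j, q) = -3 + sqrt(-5 + 5) = -3 + sqrt(0) = -3 + 0 = -3)
0*(p(-12, o(-4, -4)) - 134) = 0*(-12 - 134) = 0*(-146) = 0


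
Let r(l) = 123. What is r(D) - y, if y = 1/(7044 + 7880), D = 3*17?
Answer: 1835651/14924 ≈ 123.00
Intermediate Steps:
D = 51
y = 1/14924 ≈ 6.7006e-5
r(D) - y = 123 - 1*1/14924 = 123 - 1/14924 = 1835651/14924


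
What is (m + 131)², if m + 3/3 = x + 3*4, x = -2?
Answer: 19600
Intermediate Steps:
m = 9 (m = -1 + (-2 + 3*4) = -1 + (-2 + 12) = -1 + 10 = 9)
(m + 131)² = (9 + 131)² = 140² = 19600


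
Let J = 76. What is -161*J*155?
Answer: -1896580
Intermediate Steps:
-161*J*155 = -161*76*155 = -12236*155 = -1896580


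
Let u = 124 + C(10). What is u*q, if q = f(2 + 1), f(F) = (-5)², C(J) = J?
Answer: 3350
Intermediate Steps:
f(F) = 25
q = 25
u = 134 (u = 124 + 10 = 134)
u*q = 134*25 = 3350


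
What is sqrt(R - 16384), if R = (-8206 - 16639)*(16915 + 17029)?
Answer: 2*I*sqrt(210838766) ≈ 29041.0*I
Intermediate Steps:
R = -843338680 (R = -24845*33944 = -843338680)
sqrt(R - 16384) = sqrt(-843338680 - 16384) = sqrt(-843355064) = 2*I*sqrt(210838766)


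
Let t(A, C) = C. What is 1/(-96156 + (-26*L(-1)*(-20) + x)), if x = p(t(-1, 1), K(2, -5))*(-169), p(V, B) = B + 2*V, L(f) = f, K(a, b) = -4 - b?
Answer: -1/97183 ≈ -1.0290e-5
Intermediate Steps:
x = -507 (x = ((-4 - 1*(-5)) + 2*1)*(-169) = ((-4 + 5) + 2)*(-169) = (1 + 2)*(-169) = 3*(-169) = -507)
1/(-96156 + (-26*L(-1)*(-20) + x)) = 1/(-96156 + (-26*(-1)*(-20) - 507)) = 1/(-96156 + (26*(-20) - 507)) = 1/(-96156 + (-520 - 507)) = 1/(-96156 - 1027) = 1/(-97183) = -1/97183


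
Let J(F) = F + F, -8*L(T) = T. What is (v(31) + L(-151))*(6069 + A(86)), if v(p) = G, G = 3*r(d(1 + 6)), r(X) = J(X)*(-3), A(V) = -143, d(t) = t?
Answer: -2539291/4 ≈ -6.3482e+5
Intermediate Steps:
L(T) = -T/8
J(F) = 2*F
r(X) = -6*X (r(X) = (2*X)*(-3) = -6*X)
G = -126 (G = 3*(-6*(1 + 6)) = 3*(-6*7) = 3*(-42) = -126)
v(p) = -126
(v(31) + L(-151))*(6069 + A(86)) = (-126 - ⅛*(-151))*(6069 - 143) = (-126 + 151/8)*5926 = -857/8*5926 = -2539291/4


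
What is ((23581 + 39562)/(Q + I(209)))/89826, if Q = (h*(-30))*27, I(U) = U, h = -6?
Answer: 63143/455327994 ≈ 0.00013868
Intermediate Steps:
Q = 4860 (Q = -6*(-30)*27 = 180*27 = 4860)
((23581 + 39562)/(Q + I(209)))/89826 = ((23581 + 39562)/(4860 + 209))/89826 = (63143/5069)*(1/89826) = 63143/455327994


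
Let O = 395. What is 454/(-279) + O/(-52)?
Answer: -133813/14508 ≈ -9.2234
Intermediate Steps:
454/(-279) + O/(-52) = 454/(-279) + 395/(-52) = 454*(-1/279) + 395*(-1/52) = -454/279 - 395/52 = -133813/14508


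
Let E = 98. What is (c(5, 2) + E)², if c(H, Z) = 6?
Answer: 10816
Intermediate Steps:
(c(5, 2) + E)² = (6 + 98)² = 104² = 10816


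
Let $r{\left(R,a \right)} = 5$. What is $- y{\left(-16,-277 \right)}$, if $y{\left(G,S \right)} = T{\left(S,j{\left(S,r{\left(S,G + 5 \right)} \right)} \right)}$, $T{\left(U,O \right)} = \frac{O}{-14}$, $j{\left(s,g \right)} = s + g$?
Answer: $- \frac{136}{7} \approx -19.429$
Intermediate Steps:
$j{\left(s,g \right)} = g + s$
$T{\left(U,O \right)} = - \frac{O}{14}$ ($T{\left(U,O \right)} = O \left(- \frac{1}{14}\right) = - \frac{O}{14}$)
$y{\left(G,S \right)} = - \frac{5}{14} - \frac{S}{14}$ ($y{\left(G,S \right)} = - \frac{5 + S}{14} = - \frac{5}{14} - \frac{S}{14}$)
$- y{\left(-16,-277 \right)} = - (- \frac{5}{14} - - \frac{277}{14}) = - (- \frac{5}{14} + \frac{277}{14}) = \left(-1\right) \frac{136}{7} = - \frac{136}{7}$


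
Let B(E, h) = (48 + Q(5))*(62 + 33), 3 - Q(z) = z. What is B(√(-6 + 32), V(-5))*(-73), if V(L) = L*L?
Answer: -319010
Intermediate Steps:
Q(z) = 3 - z
V(L) = L²
B(E, h) = 4370 (B(E, h) = (48 + (3 - 1*5))*(62 + 33) = (48 + (3 - 5))*95 = (48 - 2)*95 = 46*95 = 4370)
B(√(-6 + 32), V(-5))*(-73) = 4370*(-73) = -319010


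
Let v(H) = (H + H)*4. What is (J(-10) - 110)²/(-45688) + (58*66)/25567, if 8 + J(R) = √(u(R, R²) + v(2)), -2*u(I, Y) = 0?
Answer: -39343767/292026274 ≈ -0.13473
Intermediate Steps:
v(H) = 8*H (v(H) = (2*H)*4 = 8*H)
u(I, Y) = 0 (u(I, Y) = -½*0 = 0)
J(R) = -4 (J(R) = -8 + √(0 + 8*2) = -8 + √(0 + 16) = -8 + √16 = -8 + 4 = -4)
(J(-10) - 110)²/(-45688) + (58*66)/25567 = (-4 - 110)²/(-45688) + (58*66)/25567 = (-114)²*(-1/45688) + 3828*(1/25567) = 12996*(-1/45688) + 3828/25567 = -3249/11422 + 3828/25567 = -39343767/292026274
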